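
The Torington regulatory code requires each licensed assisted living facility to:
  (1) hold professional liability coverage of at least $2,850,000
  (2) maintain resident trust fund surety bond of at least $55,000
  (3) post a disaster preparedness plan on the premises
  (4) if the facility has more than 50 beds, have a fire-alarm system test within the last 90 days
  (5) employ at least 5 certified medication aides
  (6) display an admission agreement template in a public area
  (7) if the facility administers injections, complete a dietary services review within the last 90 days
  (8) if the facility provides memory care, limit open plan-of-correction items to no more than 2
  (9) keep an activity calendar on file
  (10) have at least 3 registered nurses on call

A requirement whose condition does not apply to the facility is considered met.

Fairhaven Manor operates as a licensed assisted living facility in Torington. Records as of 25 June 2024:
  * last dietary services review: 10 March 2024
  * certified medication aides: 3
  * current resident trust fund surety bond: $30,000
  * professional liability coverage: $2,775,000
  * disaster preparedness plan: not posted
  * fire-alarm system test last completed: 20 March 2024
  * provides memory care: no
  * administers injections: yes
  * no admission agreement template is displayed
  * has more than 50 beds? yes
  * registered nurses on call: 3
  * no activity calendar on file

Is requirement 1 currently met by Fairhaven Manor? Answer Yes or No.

1. professional liability coverage $2,775,000 < $2,850,000 → not met

No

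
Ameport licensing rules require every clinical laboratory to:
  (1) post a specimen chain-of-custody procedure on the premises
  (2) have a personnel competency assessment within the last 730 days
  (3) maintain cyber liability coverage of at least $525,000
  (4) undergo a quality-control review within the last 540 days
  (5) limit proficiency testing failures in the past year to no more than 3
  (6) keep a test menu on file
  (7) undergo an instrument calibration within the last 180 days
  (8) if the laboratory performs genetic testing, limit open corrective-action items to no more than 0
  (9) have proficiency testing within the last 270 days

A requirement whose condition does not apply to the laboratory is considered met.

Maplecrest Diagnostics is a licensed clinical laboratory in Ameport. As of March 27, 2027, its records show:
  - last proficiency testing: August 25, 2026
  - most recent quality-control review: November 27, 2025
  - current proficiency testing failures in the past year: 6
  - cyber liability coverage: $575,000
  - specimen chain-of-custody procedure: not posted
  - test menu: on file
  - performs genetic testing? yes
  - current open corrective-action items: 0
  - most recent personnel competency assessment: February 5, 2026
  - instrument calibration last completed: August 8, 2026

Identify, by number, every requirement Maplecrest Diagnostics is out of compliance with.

1, 5, 7

1. specimen chain-of-custody procedure absent → not met
2. personnel competency assessment 415 days ago vs limit 730 → met
3. cyber liability coverage $575,000 ≥ $525,000 → met
4. quality-control review 485 days ago vs limit 540 → met
5. proficiency testing failures in the past year 6 > 3 → not met
6. test menu present → met
7. instrument calibration 231 days ago vs limit 180 → not met
8. condition 'performs genetic testing' holds; open corrective-action items 0 ≤ 0 → met
9. proficiency testing 214 days ago vs limit 270 → met
Not met: 1, 5, 7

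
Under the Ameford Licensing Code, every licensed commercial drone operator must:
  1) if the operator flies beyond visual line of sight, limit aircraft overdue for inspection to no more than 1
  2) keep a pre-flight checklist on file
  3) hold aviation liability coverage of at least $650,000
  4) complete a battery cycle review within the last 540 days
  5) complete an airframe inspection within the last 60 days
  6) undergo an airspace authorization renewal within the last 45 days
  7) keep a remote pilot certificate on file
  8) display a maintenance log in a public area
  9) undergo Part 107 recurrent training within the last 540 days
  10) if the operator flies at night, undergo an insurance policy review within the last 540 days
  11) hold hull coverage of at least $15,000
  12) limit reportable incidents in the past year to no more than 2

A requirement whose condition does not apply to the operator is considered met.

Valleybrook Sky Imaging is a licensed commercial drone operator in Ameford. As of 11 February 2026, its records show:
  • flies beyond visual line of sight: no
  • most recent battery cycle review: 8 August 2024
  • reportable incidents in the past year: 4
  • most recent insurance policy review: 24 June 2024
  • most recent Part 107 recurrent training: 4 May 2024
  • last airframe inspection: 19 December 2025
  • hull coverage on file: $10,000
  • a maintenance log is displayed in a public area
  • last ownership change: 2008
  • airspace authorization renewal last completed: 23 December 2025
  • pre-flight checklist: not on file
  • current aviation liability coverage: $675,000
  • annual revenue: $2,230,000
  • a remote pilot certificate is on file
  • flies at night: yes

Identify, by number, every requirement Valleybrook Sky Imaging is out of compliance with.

1. condition 'flies beyond visual line of sight' does not hold → requirement n/a → met
2. pre-flight checklist absent → not met
3. aviation liability coverage $675,000 ≥ $650,000 → met
4. battery cycle review 552 days ago vs limit 540 → not met
5. airframe inspection 54 days ago vs limit 60 → met
6. airspace authorization renewal 50 days ago vs limit 45 → not met
7. remote pilot certificate present → met
8. maintenance log present → met
9. Part 107 recurrent training 648 days ago vs limit 540 → not met
10. condition 'flies at night' holds; insurance policy review 597 days ago vs limit 540 → not met
11. hull coverage $10,000 < $15,000 → not met
12. reportable incidents in the past year 4 > 2 → not met
Not met: 2, 4, 6, 9, 10, 11, 12

2, 4, 6, 9, 10, 11, 12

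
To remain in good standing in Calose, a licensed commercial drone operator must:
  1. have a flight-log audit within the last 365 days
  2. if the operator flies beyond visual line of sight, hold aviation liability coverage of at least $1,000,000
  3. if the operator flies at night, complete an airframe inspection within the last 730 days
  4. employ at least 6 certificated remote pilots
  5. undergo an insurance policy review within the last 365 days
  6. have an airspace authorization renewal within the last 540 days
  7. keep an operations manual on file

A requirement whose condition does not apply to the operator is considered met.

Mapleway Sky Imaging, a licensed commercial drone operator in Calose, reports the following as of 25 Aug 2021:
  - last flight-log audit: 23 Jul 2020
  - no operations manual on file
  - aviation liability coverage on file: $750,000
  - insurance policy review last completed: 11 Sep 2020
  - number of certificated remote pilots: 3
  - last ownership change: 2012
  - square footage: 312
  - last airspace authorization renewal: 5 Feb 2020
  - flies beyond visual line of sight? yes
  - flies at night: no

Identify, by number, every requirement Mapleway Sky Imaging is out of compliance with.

1. flight-log audit 398 days ago vs limit 365 → not met
2. condition 'flies beyond visual line of sight' holds; aviation liability coverage $750,000 < $1,000,000 → not met
3. condition 'flies at night' does not hold → requirement n/a → met
4. certificated remote pilots 3 < 6 → not met
5. insurance policy review 348 days ago vs limit 365 → met
6. airspace authorization renewal 567 days ago vs limit 540 → not met
7. operations manual absent → not met
Not met: 1, 2, 4, 6, 7

1, 2, 4, 6, 7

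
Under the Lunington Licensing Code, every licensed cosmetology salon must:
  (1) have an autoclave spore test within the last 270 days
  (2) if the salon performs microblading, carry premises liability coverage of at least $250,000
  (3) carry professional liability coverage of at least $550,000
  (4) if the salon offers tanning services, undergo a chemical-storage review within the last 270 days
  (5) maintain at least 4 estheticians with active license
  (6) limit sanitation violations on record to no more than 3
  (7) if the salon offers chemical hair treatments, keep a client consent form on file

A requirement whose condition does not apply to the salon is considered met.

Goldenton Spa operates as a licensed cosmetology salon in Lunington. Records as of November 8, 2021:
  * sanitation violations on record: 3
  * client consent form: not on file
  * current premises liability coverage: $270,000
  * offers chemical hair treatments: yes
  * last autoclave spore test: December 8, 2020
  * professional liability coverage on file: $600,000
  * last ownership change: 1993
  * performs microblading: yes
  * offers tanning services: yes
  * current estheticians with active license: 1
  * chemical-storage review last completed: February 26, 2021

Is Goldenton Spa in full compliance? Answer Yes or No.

No

1. autoclave spore test 335 days ago vs limit 270 → not met
2. condition 'performs microblading' holds; premises liability coverage $270,000 ≥ $250,000 → met
3. professional liability coverage $600,000 ≥ $550,000 → met
4. condition 'offers tanning services' holds; chemical-storage review 255 days ago vs limit 270 → met
5. estheticians with active license 1 < 4 → not met
6. sanitation violations on record 3 ≤ 3 → met
7. condition 'offers chemical hair treatments' holds; client consent form absent → not met
Not met: 1, 5, 7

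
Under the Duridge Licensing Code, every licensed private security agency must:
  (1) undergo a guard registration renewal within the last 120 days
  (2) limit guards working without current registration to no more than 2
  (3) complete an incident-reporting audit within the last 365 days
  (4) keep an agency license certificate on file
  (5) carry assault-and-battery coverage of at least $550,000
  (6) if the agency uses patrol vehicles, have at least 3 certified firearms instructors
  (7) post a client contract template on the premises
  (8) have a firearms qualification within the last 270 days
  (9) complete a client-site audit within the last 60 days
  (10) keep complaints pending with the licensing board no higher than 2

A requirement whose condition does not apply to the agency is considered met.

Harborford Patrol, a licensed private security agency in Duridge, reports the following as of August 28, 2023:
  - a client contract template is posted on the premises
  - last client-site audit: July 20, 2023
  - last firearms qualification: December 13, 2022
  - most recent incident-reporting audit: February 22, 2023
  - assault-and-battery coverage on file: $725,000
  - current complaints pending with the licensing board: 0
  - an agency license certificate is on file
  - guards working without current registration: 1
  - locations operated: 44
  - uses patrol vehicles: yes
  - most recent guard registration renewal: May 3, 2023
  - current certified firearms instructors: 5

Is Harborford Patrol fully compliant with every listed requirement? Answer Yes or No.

1. guard registration renewal 117 days ago vs limit 120 → met
2. guards working without current registration 1 ≤ 2 → met
3. incident-reporting audit 187 days ago vs limit 365 → met
4. agency license certificate present → met
5. assault-and-battery coverage $725,000 ≥ $550,000 → met
6. condition 'uses patrol vehicles' holds; certified firearms instructors 5 ≥ 3 → met
7. client contract template present → met
8. firearms qualification 258 days ago vs limit 270 → met
9. client-site audit 39 days ago vs limit 60 → met
10. complaints pending with the licensing board 0 ≤ 2 → met
All met.

Yes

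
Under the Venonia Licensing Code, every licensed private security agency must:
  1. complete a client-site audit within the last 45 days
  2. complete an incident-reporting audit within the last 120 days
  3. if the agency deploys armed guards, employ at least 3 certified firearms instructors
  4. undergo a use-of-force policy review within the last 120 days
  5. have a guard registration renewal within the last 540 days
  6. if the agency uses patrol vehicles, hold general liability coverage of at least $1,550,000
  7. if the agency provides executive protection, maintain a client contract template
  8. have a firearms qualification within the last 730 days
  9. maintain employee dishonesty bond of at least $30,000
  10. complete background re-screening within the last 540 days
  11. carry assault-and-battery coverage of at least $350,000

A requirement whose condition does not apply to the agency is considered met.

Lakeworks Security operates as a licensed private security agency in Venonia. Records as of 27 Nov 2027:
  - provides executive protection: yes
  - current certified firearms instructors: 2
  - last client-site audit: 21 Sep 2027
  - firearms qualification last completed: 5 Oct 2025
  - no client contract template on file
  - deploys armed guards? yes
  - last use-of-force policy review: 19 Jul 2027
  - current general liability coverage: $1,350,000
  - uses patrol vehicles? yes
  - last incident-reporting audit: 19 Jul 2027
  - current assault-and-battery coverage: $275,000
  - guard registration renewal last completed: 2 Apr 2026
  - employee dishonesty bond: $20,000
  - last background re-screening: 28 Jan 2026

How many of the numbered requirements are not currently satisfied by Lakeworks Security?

1. client-site audit 67 days ago vs limit 45 → not met
2. incident-reporting audit 131 days ago vs limit 120 → not met
3. condition 'deploys armed guards' holds; certified firearms instructors 2 < 3 → not met
4. use-of-force policy review 131 days ago vs limit 120 → not met
5. guard registration renewal 604 days ago vs limit 540 → not met
6. condition 'uses patrol vehicles' holds; general liability coverage $1,350,000 < $1,550,000 → not met
7. condition 'provides executive protection' holds; client contract template absent → not met
8. firearms qualification 783 days ago vs limit 730 → not met
9. employee dishonesty bond $20,000 < $30,000 → not met
10. background re-screening 668 days ago vs limit 540 → not met
11. assault-and-battery coverage $275,000 < $350,000 → not met
Not met: 11 of 11

11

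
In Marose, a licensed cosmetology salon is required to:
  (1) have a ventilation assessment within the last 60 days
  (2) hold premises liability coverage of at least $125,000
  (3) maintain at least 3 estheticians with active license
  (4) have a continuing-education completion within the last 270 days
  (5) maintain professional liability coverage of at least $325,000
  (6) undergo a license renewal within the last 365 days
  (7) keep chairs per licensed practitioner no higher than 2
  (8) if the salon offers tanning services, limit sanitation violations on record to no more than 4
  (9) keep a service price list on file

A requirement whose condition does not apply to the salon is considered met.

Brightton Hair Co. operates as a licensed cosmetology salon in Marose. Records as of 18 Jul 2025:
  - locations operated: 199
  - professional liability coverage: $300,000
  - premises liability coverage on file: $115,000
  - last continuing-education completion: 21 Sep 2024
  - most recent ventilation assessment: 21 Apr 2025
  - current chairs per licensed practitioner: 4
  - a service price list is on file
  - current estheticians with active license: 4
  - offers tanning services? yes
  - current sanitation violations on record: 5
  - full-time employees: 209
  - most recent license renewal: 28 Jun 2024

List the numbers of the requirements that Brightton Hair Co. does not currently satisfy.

1, 2, 4, 5, 6, 7, 8

1. ventilation assessment 88 days ago vs limit 60 → not met
2. premises liability coverage $115,000 < $125,000 → not met
3. estheticians with active license 4 ≥ 3 → met
4. continuing-education completion 300 days ago vs limit 270 → not met
5. professional liability coverage $300,000 < $325,000 → not met
6. license renewal 385 days ago vs limit 365 → not met
7. chairs per licensed practitioner 4 > 2 → not met
8. condition 'offers tanning services' holds; sanitation violations on record 5 > 4 → not met
9. service price list present → met
Not met: 1, 2, 4, 5, 6, 7, 8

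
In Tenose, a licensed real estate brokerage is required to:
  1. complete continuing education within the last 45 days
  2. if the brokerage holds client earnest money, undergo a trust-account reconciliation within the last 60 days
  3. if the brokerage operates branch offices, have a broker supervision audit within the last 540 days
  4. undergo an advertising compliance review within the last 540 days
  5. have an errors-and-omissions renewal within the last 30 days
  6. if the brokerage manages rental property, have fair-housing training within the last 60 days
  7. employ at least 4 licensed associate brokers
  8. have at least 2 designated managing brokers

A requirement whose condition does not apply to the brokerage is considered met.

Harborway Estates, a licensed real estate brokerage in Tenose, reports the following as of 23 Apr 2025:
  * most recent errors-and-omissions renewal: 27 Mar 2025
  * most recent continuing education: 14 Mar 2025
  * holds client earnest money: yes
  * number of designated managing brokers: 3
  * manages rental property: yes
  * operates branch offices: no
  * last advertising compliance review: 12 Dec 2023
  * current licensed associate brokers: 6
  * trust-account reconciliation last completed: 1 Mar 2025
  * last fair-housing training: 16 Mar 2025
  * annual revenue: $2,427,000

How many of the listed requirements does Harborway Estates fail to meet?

1. continuing education 40 days ago vs limit 45 → met
2. condition 'holds client earnest money' holds; trust-account reconciliation 53 days ago vs limit 60 → met
3. condition 'operates branch offices' does not hold → requirement n/a → met
4. advertising compliance review 498 days ago vs limit 540 → met
5. errors-and-omissions renewal 27 days ago vs limit 30 → met
6. condition 'manages rental property' holds; fair-housing training 38 days ago vs limit 60 → met
7. licensed associate brokers 6 ≥ 4 → met
8. designated managing brokers 3 ≥ 2 → met
Not met: 0 of 8

0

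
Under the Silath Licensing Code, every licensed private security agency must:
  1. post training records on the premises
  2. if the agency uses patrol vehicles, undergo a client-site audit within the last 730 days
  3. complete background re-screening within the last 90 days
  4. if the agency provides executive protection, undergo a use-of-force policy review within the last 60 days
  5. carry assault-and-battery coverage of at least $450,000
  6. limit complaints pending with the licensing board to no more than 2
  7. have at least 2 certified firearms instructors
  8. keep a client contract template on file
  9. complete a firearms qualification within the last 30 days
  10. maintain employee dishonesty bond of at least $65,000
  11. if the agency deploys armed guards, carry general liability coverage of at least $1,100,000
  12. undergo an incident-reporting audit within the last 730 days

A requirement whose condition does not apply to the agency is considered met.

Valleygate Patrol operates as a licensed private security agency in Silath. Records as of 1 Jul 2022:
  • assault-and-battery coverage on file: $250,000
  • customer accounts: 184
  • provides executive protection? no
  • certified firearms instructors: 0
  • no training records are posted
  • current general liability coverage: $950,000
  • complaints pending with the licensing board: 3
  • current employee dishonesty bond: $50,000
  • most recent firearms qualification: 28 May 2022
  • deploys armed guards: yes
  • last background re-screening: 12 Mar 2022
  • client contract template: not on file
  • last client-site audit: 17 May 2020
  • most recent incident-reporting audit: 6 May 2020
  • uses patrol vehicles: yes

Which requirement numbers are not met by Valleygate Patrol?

1. training records absent → not met
2. condition 'uses patrol vehicles' holds; client-site audit 775 days ago vs limit 730 → not met
3. background re-screening 111 days ago vs limit 90 → not met
4. condition 'provides executive protection' does not hold → requirement n/a → met
5. assault-and-battery coverage $250,000 < $450,000 → not met
6. complaints pending with the licensing board 3 > 2 → not met
7. certified firearms instructors 0 < 2 → not met
8. client contract template absent → not met
9. firearms qualification 34 days ago vs limit 30 → not met
10. employee dishonesty bond $50,000 < $65,000 → not met
11. condition 'deploys armed guards' holds; general liability coverage $950,000 < $1,100,000 → not met
12. incident-reporting audit 786 days ago vs limit 730 → not met
Not met: 1, 2, 3, 5, 6, 7, 8, 9, 10, 11, 12

1, 2, 3, 5, 6, 7, 8, 9, 10, 11, 12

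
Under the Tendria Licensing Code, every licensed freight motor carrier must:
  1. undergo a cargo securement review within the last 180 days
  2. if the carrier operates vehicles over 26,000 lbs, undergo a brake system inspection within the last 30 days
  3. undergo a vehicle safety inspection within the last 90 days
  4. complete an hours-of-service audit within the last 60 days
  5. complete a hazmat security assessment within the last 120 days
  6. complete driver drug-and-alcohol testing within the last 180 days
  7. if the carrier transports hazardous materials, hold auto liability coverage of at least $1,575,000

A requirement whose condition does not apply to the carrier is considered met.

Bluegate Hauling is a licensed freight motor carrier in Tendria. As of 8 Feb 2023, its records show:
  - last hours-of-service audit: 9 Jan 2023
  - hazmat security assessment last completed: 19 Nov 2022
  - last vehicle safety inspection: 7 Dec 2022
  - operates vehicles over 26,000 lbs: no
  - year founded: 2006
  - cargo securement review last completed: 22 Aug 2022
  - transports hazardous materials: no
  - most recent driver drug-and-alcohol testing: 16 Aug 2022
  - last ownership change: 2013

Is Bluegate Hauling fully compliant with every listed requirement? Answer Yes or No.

1. cargo securement review 170 days ago vs limit 180 → met
2. condition 'operates vehicles over 26,000 lbs' does not hold → requirement n/a → met
3. vehicle safety inspection 63 days ago vs limit 90 → met
4. hours-of-service audit 30 days ago vs limit 60 → met
5. hazmat security assessment 81 days ago vs limit 120 → met
6. driver drug-and-alcohol testing 176 days ago vs limit 180 → met
7. condition 'transports hazardous materials' does not hold → requirement n/a → met
All met.

Yes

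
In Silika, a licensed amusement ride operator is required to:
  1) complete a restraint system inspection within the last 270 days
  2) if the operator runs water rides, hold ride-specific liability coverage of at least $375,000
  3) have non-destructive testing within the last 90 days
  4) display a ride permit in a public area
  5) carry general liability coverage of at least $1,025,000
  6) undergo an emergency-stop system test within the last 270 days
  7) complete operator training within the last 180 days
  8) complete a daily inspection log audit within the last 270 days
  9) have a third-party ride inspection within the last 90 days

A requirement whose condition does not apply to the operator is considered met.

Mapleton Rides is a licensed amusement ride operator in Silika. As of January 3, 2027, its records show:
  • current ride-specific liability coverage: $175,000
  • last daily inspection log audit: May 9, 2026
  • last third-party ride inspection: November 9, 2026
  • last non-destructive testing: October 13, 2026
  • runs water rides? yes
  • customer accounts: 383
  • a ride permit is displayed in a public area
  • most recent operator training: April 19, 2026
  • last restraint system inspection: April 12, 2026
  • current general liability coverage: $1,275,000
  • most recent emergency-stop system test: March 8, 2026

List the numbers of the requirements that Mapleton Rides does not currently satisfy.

2, 6, 7

1. restraint system inspection 266 days ago vs limit 270 → met
2. condition 'runs water rides' holds; ride-specific liability coverage $175,000 < $375,000 → not met
3. non-destructive testing 82 days ago vs limit 90 → met
4. ride permit present → met
5. general liability coverage $1,275,000 ≥ $1,025,000 → met
6. emergency-stop system test 301 days ago vs limit 270 → not met
7. operator training 259 days ago vs limit 180 → not met
8. daily inspection log audit 239 days ago vs limit 270 → met
9. third-party ride inspection 55 days ago vs limit 90 → met
Not met: 2, 6, 7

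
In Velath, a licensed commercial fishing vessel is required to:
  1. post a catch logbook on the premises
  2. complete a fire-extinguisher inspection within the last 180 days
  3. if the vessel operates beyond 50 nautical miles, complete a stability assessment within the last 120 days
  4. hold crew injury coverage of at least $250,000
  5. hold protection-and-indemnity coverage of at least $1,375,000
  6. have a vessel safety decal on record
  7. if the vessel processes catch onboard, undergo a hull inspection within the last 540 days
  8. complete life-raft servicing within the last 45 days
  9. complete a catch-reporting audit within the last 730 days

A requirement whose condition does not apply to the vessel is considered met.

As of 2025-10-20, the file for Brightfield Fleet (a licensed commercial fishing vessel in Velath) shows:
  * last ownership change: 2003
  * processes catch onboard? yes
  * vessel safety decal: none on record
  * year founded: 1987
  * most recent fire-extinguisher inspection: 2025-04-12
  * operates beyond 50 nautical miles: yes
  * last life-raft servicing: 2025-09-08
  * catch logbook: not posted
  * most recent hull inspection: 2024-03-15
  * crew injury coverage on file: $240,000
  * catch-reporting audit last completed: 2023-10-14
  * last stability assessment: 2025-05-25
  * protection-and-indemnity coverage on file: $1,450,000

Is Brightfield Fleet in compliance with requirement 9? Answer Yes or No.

No

9. catch-reporting audit 737 days ago vs limit 730 → not met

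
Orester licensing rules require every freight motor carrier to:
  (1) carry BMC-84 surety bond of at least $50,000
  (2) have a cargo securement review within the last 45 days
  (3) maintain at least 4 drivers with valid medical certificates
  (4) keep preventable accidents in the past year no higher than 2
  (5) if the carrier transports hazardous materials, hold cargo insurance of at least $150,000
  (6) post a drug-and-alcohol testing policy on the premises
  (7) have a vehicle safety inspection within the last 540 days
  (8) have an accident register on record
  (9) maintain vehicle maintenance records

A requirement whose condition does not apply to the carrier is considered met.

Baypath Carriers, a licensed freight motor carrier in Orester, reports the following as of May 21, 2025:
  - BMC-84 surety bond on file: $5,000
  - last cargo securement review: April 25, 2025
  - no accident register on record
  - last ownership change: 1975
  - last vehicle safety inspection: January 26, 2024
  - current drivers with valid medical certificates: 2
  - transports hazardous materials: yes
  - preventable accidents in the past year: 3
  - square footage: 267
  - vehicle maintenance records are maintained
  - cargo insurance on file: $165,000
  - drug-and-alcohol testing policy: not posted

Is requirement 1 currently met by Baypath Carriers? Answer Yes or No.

1. BMC-84 surety bond $5,000 < $50,000 → not met

No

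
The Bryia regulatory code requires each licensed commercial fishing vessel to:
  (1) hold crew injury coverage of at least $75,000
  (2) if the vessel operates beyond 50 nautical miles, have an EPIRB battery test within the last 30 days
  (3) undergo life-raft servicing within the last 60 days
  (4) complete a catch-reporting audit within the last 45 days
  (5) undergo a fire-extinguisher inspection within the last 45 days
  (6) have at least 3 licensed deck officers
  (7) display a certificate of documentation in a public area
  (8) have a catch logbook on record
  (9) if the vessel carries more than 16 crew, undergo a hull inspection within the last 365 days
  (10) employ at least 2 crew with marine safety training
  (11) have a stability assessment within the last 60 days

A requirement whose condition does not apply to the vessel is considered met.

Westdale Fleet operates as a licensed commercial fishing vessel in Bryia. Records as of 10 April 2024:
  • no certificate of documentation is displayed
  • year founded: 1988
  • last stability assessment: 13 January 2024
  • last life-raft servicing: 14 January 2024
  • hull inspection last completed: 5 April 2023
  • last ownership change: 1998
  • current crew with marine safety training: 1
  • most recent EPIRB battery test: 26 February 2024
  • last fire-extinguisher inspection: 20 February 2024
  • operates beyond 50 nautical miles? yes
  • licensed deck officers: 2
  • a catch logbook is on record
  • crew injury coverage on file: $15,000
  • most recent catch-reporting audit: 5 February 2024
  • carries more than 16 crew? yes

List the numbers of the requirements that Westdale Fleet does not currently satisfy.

1, 2, 3, 4, 5, 6, 7, 9, 10, 11

1. crew injury coverage $15,000 < $75,000 → not met
2. condition 'operates beyond 50 nautical miles' holds; EPIRB battery test 44 days ago vs limit 30 → not met
3. life-raft servicing 87 days ago vs limit 60 → not met
4. catch-reporting audit 65 days ago vs limit 45 → not met
5. fire-extinguisher inspection 50 days ago vs limit 45 → not met
6. licensed deck officers 2 < 3 → not met
7. certificate of documentation absent → not met
8. catch logbook present → met
9. condition 'carries more than 16 crew' holds; hull inspection 371 days ago vs limit 365 → not met
10. crew with marine safety training 1 < 2 → not met
11. stability assessment 88 days ago vs limit 60 → not met
Not met: 1, 2, 3, 4, 5, 6, 7, 9, 10, 11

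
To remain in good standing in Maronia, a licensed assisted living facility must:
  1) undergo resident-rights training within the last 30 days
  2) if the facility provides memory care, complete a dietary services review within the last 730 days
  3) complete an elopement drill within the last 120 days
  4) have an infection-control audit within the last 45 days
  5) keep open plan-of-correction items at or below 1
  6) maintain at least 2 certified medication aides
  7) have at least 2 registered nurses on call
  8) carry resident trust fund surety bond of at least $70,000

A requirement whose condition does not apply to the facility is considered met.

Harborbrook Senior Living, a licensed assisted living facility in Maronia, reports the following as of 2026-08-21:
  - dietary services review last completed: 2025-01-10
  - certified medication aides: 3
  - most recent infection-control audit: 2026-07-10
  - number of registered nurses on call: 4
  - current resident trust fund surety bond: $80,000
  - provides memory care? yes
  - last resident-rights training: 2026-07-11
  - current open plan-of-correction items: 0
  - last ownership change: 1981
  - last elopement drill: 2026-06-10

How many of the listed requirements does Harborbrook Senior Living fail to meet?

1. resident-rights training 41 days ago vs limit 30 → not met
2. condition 'provides memory care' holds; dietary services review 588 days ago vs limit 730 → met
3. elopement drill 72 days ago vs limit 120 → met
4. infection-control audit 42 days ago vs limit 45 → met
5. open plan-of-correction items 0 ≤ 1 → met
6. certified medication aides 3 ≥ 2 → met
7. registered nurses on call 4 ≥ 2 → met
8. resident trust fund surety bond $80,000 ≥ $70,000 → met
Not met: 1 of 8

1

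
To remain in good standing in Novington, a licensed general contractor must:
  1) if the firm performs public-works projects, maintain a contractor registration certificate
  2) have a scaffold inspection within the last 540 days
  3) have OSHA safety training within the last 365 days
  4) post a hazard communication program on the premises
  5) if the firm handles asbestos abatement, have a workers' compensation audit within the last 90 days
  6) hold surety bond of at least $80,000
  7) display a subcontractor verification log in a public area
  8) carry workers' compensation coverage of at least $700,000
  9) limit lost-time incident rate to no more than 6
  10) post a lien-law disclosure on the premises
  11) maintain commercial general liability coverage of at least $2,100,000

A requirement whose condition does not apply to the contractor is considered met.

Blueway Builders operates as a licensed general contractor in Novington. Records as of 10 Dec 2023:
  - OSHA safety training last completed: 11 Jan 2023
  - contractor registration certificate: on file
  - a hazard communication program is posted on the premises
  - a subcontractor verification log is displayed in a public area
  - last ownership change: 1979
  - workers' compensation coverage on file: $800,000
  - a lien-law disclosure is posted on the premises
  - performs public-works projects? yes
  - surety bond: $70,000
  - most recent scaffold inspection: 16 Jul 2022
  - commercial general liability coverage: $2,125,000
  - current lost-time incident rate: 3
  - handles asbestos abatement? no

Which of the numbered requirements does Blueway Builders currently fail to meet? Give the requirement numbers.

6

1. condition 'performs public-works projects' holds; contractor registration certificate present → met
2. scaffold inspection 512 days ago vs limit 540 → met
3. OSHA safety training 333 days ago vs limit 365 → met
4. hazard communication program present → met
5. condition 'handles asbestos abatement' does not hold → requirement n/a → met
6. surety bond $70,000 < $80,000 → not met
7. subcontractor verification log present → met
8. workers' compensation coverage $800,000 ≥ $700,000 → met
9. lost-time incident rate 3 ≤ 6 → met
10. lien-law disclosure present → met
11. commercial general liability coverage $2,125,000 ≥ $2,100,000 → met
Not met: 6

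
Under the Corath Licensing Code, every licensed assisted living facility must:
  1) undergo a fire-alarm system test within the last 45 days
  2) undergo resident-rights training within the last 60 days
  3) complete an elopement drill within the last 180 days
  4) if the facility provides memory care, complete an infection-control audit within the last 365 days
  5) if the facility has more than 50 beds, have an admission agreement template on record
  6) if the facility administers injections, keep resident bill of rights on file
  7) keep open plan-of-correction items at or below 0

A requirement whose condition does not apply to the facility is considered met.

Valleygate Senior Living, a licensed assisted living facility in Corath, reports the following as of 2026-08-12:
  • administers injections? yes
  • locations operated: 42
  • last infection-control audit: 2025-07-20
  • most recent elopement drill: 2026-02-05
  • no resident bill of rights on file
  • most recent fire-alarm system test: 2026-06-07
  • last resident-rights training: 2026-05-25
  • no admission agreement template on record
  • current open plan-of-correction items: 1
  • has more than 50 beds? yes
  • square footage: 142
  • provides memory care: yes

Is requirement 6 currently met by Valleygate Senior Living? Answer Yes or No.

6. condition 'administers injections' holds; resident bill of rights absent → not met

No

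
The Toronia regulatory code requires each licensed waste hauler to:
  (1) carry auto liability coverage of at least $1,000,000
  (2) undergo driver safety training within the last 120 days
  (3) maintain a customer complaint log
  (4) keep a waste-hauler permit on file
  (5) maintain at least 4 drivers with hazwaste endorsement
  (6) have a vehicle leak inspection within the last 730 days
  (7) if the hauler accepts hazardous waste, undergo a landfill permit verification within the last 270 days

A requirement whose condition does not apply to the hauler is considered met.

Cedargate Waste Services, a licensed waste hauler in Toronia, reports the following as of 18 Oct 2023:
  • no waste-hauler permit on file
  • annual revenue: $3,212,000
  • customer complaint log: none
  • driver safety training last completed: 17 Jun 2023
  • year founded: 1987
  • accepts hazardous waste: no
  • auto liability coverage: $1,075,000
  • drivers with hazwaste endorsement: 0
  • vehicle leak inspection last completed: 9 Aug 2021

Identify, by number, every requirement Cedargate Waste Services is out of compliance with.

2, 3, 4, 5, 6

1. auto liability coverage $1,075,000 ≥ $1,000,000 → met
2. driver safety training 123 days ago vs limit 120 → not met
3. customer complaint log absent → not met
4. waste-hauler permit absent → not met
5. drivers with hazwaste endorsement 0 < 4 → not met
6. vehicle leak inspection 800 days ago vs limit 730 → not met
7. condition 'accepts hazardous waste' does not hold → requirement n/a → met
Not met: 2, 3, 4, 5, 6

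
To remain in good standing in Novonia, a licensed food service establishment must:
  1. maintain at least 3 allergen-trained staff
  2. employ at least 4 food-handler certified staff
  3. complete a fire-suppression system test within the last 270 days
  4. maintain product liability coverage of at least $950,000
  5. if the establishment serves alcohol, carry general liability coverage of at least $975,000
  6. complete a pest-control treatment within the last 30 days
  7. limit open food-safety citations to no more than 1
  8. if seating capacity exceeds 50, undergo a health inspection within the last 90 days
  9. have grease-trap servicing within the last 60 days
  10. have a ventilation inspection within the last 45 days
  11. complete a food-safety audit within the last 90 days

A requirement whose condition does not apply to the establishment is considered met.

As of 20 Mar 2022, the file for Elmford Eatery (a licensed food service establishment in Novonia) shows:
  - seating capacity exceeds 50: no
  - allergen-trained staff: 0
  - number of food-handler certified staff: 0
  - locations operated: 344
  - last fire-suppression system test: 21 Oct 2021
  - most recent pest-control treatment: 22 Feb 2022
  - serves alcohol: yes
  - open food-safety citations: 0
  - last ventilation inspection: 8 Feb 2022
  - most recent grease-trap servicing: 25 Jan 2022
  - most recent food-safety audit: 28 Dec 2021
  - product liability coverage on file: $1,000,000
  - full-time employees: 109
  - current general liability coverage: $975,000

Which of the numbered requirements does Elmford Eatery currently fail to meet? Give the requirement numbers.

1. allergen-trained staff 0 < 3 → not met
2. food-handler certified staff 0 < 4 → not met
3. fire-suppression system test 150 days ago vs limit 270 → met
4. product liability coverage $1,000,000 ≥ $950,000 → met
5. condition 'serves alcohol' holds; general liability coverage $975,000 ≥ $975,000 → met
6. pest-control treatment 26 days ago vs limit 30 → met
7. open food-safety citations 0 ≤ 1 → met
8. condition 'seating capacity exceeds 50' does not hold → requirement n/a → met
9. grease-trap servicing 54 days ago vs limit 60 → met
10. ventilation inspection 40 days ago vs limit 45 → met
11. food-safety audit 82 days ago vs limit 90 → met
Not met: 1, 2

1, 2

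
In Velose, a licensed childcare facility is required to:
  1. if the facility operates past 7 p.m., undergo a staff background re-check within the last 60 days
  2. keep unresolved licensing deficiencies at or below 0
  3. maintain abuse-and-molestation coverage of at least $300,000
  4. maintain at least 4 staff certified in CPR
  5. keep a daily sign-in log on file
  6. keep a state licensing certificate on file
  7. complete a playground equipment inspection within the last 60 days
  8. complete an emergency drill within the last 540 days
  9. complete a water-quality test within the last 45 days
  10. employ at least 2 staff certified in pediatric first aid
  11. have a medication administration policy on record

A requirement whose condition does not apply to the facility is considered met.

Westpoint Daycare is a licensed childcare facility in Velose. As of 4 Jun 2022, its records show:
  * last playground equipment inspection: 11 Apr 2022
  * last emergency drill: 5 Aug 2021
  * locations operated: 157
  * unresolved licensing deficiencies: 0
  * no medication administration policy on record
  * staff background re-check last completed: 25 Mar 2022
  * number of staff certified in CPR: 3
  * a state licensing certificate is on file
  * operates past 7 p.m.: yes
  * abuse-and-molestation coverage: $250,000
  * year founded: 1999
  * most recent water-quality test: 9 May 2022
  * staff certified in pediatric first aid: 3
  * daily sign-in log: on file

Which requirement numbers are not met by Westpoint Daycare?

1. condition 'operates past 7 p.m.' holds; staff background re-check 71 days ago vs limit 60 → not met
2. unresolved licensing deficiencies 0 ≤ 0 → met
3. abuse-and-molestation coverage $250,000 < $300,000 → not met
4. staff certified in CPR 3 < 4 → not met
5. daily sign-in log present → met
6. state licensing certificate present → met
7. playground equipment inspection 54 days ago vs limit 60 → met
8. emergency drill 303 days ago vs limit 540 → met
9. water-quality test 26 days ago vs limit 45 → met
10. staff certified in pediatric first aid 3 ≥ 2 → met
11. medication administration policy absent → not met
Not met: 1, 3, 4, 11

1, 3, 4, 11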